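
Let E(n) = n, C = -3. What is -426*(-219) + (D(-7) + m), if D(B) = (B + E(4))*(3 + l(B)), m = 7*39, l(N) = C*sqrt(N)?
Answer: 93558 + 9*I*sqrt(7) ≈ 93558.0 + 23.812*I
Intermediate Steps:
l(N) = -3*sqrt(N)
m = 273
D(B) = (3 - 3*sqrt(B))*(4 + B) (D(B) = (B + 4)*(3 - 3*sqrt(B)) = (4 + B)*(3 - 3*sqrt(B)) = (3 - 3*sqrt(B))*(4 + B))
-426*(-219) + (D(-7) + m) = -426*(-219) + ((12 - 12*I*sqrt(7) - (-21)*I*sqrt(7) + 3*(-7)) + 273) = 93294 + ((12 - 12*I*sqrt(7) - (-21)*I*sqrt(7) - 21) + 273) = 93294 + ((12 - 12*I*sqrt(7) + 21*I*sqrt(7) - 21) + 273) = 93294 + ((-9 + 9*I*sqrt(7)) + 273) = 93294 + (264 + 9*I*sqrt(7)) = 93558 + 9*I*sqrt(7)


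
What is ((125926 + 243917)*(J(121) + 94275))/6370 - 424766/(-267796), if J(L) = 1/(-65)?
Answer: 151729997405491693/27720233450 ≈ 5.4736e+6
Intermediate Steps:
J(L) = -1/65
((125926 + 243917)*(J(121) + 94275))/6370 - 424766/(-267796) = ((125926 + 243917)*(-1/65 + 94275))/6370 - 424766/(-267796) = (369843*(6127874/65))*(1/6370) - 424766*(-1/267796) = (2266351303782/65)*(1/6370) + 212383/133898 = 1133175651891/207025 + 212383/133898 = 151729997405491693/27720233450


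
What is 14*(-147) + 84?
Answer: -1974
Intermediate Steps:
14*(-147) + 84 = -2058 + 84 = -1974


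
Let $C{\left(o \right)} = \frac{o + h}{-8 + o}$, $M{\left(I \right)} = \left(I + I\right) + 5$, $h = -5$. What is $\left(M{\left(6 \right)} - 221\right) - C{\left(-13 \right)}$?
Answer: $- \frac{1434}{7} \approx -204.86$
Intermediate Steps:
$M{\left(I \right)} = 5 + 2 I$ ($M{\left(I \right)} = 2 I + 5 = 5 + 2 I$)
$C{\left(o \right)} = \frac{-5 + o}{-8 + o}$ ($C{\left(o \right)} = \frac{o - 5}{-8 + o} = \frac{-5 + o}{-8 + o}$)
$\left(M{\left(6 \right)} - 221\right) - C{\left(-13 \right)} = \left(\left(5 + 2 \cdot 6\right) - 221\right) - \frac{-5 - 13}{-8 - 13} = \left(\left(5 + 12\right) - 221\right) - \frac{1}{-21} \left(-18\right) = \left(17 - 221\right) - \left(- \frac{1}{21}\right) \left(-18\right) = -204 - \frac{6}{7} = - \frac{1434}{7}$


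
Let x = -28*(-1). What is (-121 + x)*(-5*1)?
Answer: 465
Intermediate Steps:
x = 28
(-121 + x)*(-5*1) = (-121 + 28)*(-5*1) = -93*(-5) = 465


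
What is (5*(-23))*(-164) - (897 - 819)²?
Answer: 12776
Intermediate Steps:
(5*(-23))*(-164) - (897 - 819)² = -115*(-164) - 1*78² = 18860 - 1*6084 = 18860 - 6084 = 12776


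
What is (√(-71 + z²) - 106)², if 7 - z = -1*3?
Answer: (106 - √29)² ≈ 10123.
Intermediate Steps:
z = 10 (z = 7 - (-1)*3 = 7 - 1*(-3) = 7 + 3 = 10)
(√(-71 + z²) - 106)² = (√(-71 + 10²) - 106)² = (√(-71 + 100) - 106)² = (√29 - 106)² = (-106 + √29)²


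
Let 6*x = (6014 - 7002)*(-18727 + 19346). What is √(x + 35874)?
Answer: 2*I*√148623/3 ≈ 257.01*I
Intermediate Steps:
x = -305786/3 (x = ((6014 - 7002)*(-18727 + 19346))/6 = (-988*619)/6 = (⅙)*(-611572) = -305786/3 ≈ -1.0193e+5)
√(x + 35874) = √(-305786/3 + 35874) = √(-198164/3) = 2*I*√148623/3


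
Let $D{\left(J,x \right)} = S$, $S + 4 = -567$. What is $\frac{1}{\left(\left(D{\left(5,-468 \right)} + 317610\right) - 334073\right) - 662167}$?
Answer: $- \frac{1}{679201} \approx -1.4723 \cdot 10^{-6}$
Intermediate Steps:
$S = -571$ ($S = -4 - 567 = -571$)
$D{\left(J,x \right)} = -571$
$\frac{1}{\left(\left(D{\left(5,-468 \right)} + 317610\right) - 334073\right) - 662167} = \frac{1}{\left(\left(-571 + 317610\right) - 334073\right) - 662167} = \frac{1}{\left(317039 - 334073\right) - 662167} = \frac{1}{-17034 - 662167} = \frac{1}{-679201} = - \frac{1}{679201}$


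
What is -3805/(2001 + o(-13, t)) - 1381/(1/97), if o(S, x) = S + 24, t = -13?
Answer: -269525289/2012 ≈ -1.3396e+5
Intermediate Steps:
o(S, x) = 24 + S
-3805/(2001 + o(-13, t)) - 1381/(1/97) = -3805/(2001 + (24 - 13)) - 1381/(1/97) = -3805/(2001 + 11) - 1381/1/97 = -3805/2012 - 1381*97 = -3805*1/2012 - 133957 = -3805/2012 - 133957 = -269525289/2012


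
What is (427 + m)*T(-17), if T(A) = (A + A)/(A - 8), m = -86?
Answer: 11594/25 ≈ 463.76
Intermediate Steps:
T(A) = 2*A/(-8 + A) (T(A) = (2*A)/(-8 + A) = 2*A/(-8 + A))
(427 + m)*T(-17) = (427 - 86)*(2*(-17)/(-8 - 17)) = 341*(2*(-17)/(-25)) = 341*(2*(-17)*(-1/25)) = 341*(34/25) = 11594/25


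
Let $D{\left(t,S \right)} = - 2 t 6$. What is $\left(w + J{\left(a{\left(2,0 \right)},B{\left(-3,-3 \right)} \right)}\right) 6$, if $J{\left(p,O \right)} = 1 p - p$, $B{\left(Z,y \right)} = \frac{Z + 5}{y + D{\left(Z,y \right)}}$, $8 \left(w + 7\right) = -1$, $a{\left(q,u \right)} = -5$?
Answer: $- \frac{171}{4} \approx -42.75$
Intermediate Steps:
$D{\left(t,S \right)} = - 12 t$ ($D{\left(t,S \right)} = - 2 \cdot 6 t = - 12 t$)
$w = - \frac{57}{8}$ ($w = -7 + \frac{1}{8} \left(-1\right) = -7 - \frac{1}{8} = - \frac{57}{8} \approx -7.125$)
$B{\left(Z,y \right)} = \frac{5 + Z}{y - 12 Z}$ ($B{\left(Z,y \right)} = \frac{Z + 5}{y - 12 Z} = \frac{5 + Z}{y - 12 Z}$)
$J{\left(p,O \right)} = 0$ ($J{\left(p,O \right)} = p - p = 0$)
$\left(w + J{\left(a{\left(2,0 \right)},B{\left(-3,-3 \right)} \right)}\right) 6 = \left(- \frac{57}{8} + 0\right) 6 = \left(- \frac{57}{8}\right) 6 = - \frac{171}{4}$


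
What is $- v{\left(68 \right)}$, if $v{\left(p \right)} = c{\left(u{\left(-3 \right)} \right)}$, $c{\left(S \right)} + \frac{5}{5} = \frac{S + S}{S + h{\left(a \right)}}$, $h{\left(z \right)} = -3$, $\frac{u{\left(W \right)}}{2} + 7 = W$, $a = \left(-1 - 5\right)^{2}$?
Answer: $- \frac{17}{23} \approx -0.73913$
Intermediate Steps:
$a = 36$ ($a = \left(-6\right)^{2} = 36$)
$u{\left(W \right)} = -14 + 2 W$
$c{\left(S \right)} = -1 + \frac{2 S}{-3 + S}$ ($c{\left(S \right)} = -1 + \frac{S + S}{S - 3} = -1 + \frac{2 S}{-3 + S}$)
$v{\left(p \right)} = \frac{17}{23}$ ($v{\left(p \right)} = \frac{3 + \left(-14 + 2 \left(-3\right)\right)}{-3 + \left(-14 + 2 \left(-3\right)\right)} = \frac{3 - 20}{-3 - 20} = \frac{1}{-23} \left(-17\right) = \left(- \frac{1}{23}\right) \left(-17\right) = \frac{17}{23}$)
$- v{\left(68 \right)} = \left(-1\right) \frac{17}{23} = - \frac{17}{23}$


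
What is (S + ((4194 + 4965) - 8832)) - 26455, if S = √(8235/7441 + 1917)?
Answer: -26128 + 6*√2950073742/7441 ≈ -26084.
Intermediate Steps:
S = 6*√2950073742/7441 (S = √(8235*(1/7441) + 1917) = √(8235/7441 + 1917) = √(14272632/7441) = 6*√2950073742/7441 ≈ 43.796)
(S + ((4194 + 4965) - 8832)) - 26455 = (6*√2950073742/7441 + ((4194 + 4965) - 8832)) - 26455 = (6*√2950073742/7441 + (9159 - 8832)) - 26455 = (6*√2950073742/7441 + 327) - 26455 = (327 + 6*√2950073742/7441) - 26455 = -26128 + 6*√2950073742/7441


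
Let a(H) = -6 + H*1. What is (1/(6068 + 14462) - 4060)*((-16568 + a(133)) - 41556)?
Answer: 4834154286603/20530 ≈ 2.3547e+8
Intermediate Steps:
a(H) = -6 + H
(1/(6068 + 14462) - 4060)*((-16568 + a(133)) - 41556) = (1/(6068 + 14462) - 4060)*((-16568 + (-6 + 133)) - 41556) = (1/20530 - 4060)*((-16568 + 127) - 41556) = (1/20530 - 4060)*(-16441 - 41556) = -83351799/20530*(-57997) = 4834154286603/20530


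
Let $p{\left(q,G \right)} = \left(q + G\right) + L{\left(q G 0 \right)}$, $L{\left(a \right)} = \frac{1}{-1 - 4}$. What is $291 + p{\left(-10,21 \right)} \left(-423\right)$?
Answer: $- \frac{21387}{5} \approx -4277.4$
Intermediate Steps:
$L{\left(a \right)} = - \frac{1}{5}$ ($L{\left(a \right)} = \frac{1}{-5} = - \frac{1}{5}$)
$p{\left(q,G \right)} = - \frac{1}{5} + G + q$ ($p{\left(q,G \right)} = \left(q + G\right) - \frac{1}{5} = \left(G + q\right) - \frac{1}{5} = - \frac{1}{5} + G + q$)
$291 + p{\left(-10,21 \right)} \left(-423\right) = 291 + \left(- \frac{1}{5} + 21 - 10\right) \left(-423\right) = 291 + \frac{54}{5} \left(-423\right) = 291 - \frac{22842}{5} = - \frac{21387}{5}$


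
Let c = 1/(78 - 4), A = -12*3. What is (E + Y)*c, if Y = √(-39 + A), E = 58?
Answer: 29/37 + 5*I*√3/74 ≈ 0.78378 + 0.11703*I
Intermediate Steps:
A = -36
Y = 5*I*√3 (Y = √(-39 - 36) = √(-75) = 5*I*√3 ≈ 8.6602*I)
c = 1/74 ≈ 0.013514
(E + Y)*c = (58 + 5*I*√3)*(1/74) = 29/37 + 5*I*√3/74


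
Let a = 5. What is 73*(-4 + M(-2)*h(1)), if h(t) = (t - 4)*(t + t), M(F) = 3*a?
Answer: -6862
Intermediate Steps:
M(F) = 15 (M(F) = 3*5 = 15)
h(t) = 2*t*(-4 + t) (h(t) = (-4 + t)*(2*t) = 2*t*(-4 + t))
73*(-4 + M(-2)*h(1)) = 73*(-4 + 15*(2*1*(-4 + 1))) = 73*(-4 + 15*(2*1*(-3))) = 73*(-4 + 15*(-6)) = 73*(-4 - 90) = 73*(-94) = -6862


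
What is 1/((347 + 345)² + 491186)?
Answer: 1/970050 ≈ 1.0309e-6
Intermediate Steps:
1/((347 + 345)² + 491186) = 1/(692² + 491186) = 1/(478864 + 491186) = 1/970050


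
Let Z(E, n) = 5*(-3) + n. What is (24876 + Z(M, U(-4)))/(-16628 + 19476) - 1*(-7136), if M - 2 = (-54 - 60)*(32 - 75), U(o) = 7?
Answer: 5087049/712 ≈ 7144.7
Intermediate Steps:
M = 4904 (M = 2 + (-54 - 60)*(32 - 75) = 2 - 114*(-43) = 2 + 4902 = 4904)
Z(E, n) = -15 + n
(24876 + Z(M, U(-4)))/(-16628 + 19476) - 1*(-7136) = (24876 + (-15 + 7))/(-16628 + 19476) - 1*(-7136) = (24876 - 8)/2848 + 7136 = 24868*(1/2848) + 7136 = 6217/712 + 7136 = 5087049/712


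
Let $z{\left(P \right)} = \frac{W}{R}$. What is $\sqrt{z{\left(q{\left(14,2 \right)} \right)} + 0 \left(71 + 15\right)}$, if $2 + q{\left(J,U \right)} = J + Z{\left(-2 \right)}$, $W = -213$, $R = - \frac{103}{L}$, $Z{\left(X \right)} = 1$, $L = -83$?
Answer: $\frac{i \sqrt{1820937}}{103} \approx 13.101 i$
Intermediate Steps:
$R = \frac{103}{83}$ ($R = - \frac{103}{-83} = \left(-103\right) \left(- \frac{1}{83}\right) = \frac{103}{83} \approx 1.241$)
$q{\left(J,U \right)} = -1 + J$ ($q{\left(J,U \right)} = -2 + \left(J + 1\right) = -2 + \left(1 + J\right) = -1 + J$)
$z{\left(P \right)} = - \frac{17679}{103}$ ($z{\left(P \right)} = - \frac{213}{\frac{103}{83}} = \left(-213\right) \frac{83}{103} = - \frac{17679}{103}$)
$\sqrt{z{\left(q{\left(14,2 \right)} \right)} + 0 \left(71 + 15\right)} = \sqrt{- \frac{17679}{103} + 0 \left(71 + 15\right)} = \sqrt{- \frac{17679}{103} + 0 \cdot 86} = \sqrt{- \frac{17679}{103} + 0} = \sqrt{- \frac{17679}{103}} = \frac{i \sqrt{1820937}}{103}$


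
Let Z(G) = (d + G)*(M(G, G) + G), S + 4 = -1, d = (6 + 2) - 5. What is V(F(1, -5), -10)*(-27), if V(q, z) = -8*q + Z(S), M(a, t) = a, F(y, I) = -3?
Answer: -1188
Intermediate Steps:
d = 3 (d = 8 - 5 = 3)
S = -5 (S = -4 - 1 = -5)
Z(G) = 2*G*(3 + G) (Z(G) = (3 + G)*(G + G) = (3 + G)*(2*G) = 2*G*(3 + G))
V(q, z) = 20 - 8*q (V(q, z) = -8*q + 2*(-5)*(3 - 5) = -8*q + 2*(-5)*(-2) = -8*q + 20 = 20 - 8*q)
V(F(1, -5), -10)*(-27) = (20 - 8*(-3))*(-27) = (20 + 24)*(-27) = 44*(-27) = -1188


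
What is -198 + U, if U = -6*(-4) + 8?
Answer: -166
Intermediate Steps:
U = 32 (U = 24 + 8 = 32)
-198 + U = -198 + 32 = -166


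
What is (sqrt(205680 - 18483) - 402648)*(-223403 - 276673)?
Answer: 201354601248 - 500076*sqrt(187197) ≈ 2.0114e+11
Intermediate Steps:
(sqrt(205680 - 18483) - 402648)*(-223403 - 276673) = (sqrt(187197) - 402648)*(-500076) = (-402648 + sqrt(187197))*(-500076) = 201354601248 - 500076*sqrt(187197)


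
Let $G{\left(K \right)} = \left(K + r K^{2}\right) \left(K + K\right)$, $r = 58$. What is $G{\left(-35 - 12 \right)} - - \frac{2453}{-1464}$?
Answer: $- \frac{17625171653}{1464} \approx -1.2039 \cdot 10^{7}$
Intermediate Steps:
$G{\left(K \right)} = 2 K \left(K + 58 K^{2}\right)$ ($G{\left(K \right)} = \left(K + 58 K^{2}\right) \left(K + K\right) = \left(K + 58 K^{2}\right) 2 K = 2 K \left(K + 58 K^{2}\right)$)
$G{\left(-35 - 12 \right)} - - \frac{2453}{-1464} = \left(-35 - 12\right)^{2} \left(2 + 116 \left(-35 - 12\right)\right) - - \frac{2453}{-1464} = \left(-35 - 12\right)^{2} \left(2 + 116 \left(-35 - 12\right)\right) - \left(-2453\right) \left(- \frac{1}{1464}\right) = \left(-47\right)^{2} \left(2 + 116 \left(-47\right)\right) - \frac{2453}{1464} = 2209 \left(2 - 5452\right) - \frac{2453}{1464} = 2209 \left(-5450\right) - \frac{2453}{1464} = -12039050 - \frac{2453}{1464} = - \frac{17625171653}{1464}$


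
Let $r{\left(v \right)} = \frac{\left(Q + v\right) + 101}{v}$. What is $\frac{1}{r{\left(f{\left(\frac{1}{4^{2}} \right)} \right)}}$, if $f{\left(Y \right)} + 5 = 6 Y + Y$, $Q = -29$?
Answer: $- \frac{73}{1079} \approx -0.067655$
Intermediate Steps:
$f{\left(Y \right)} = -5 + 7 Y$ ($f{\left(Y \right)} = -5 + \left(6 Y + Y\right) = -5 + 7 Y$)
$r{\left(v \right)} = \frac{72 + v}{v}$ ($r{\left(v \right)} = \frac{\left(-29 + v\right) + 101}{v} = \frac{72 + v}{v}$)
$\frac{1}{r{\left(f{\left(\frac{1}{4^{2}} \right)} \right)}} = \frac{1}{\frac{1}{-5 + \frac{7}{4^{2}}} \left(72 - \left(5 - \frac{7}{4^{2}}\right)\right)} = \frac{1}{\frac{1}{-5 + \frac{7}{16}} \left(72 - \left(5 - \frac{7}{16}\right)\right)} = \frac{1}{\frac{1}{-5 + 7 \cdot \frac{1}{16}} \left(72 + \left(-5 + 7 \cdot \frac{1}{16}\right)\right)} = \frac{1}{\frac{1}{-5 + \frac{7}{16}} \left(72 + \left(-5 + \frac{7}{16}\right)\right)} = \frac{1}{\frac{1}{- \frac{73}{16}} \left(72 - \frac{73}{16}\right)} = \frac{1}{\left(- \frac{16}{73}\right) \frac{1079}{16}} = \frac{1}{- \frac{1079}{73}} = - \frac{73}{1079}$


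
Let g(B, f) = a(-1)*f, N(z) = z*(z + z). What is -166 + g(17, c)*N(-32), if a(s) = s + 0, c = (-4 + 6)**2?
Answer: -8358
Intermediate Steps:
c = 4 (c = 2**2 = 4)
a(s) = s
N(z) = 2*z**2 (N(z) = z*(2*z) = 2*z**2)
g(B, f) = -f
-166 + g(17, c)*N(-32) = -166 + (-1*4)*(2*(-32)**2) = -166 - 8*1024 = -166 - 4*2048 = -166 - 8192 = -8358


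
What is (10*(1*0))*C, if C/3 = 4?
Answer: 0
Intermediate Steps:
C = 12 (C = 3*4 = 12)
(10*(1*0))*C = (10*(1*0))*12 = (10*0)*12 = 0*12 = 0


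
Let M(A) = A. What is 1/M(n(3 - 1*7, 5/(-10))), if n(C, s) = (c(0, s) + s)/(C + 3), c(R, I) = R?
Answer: 2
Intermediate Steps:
n(C, s) = s/(3 + C) (n(C, s) = (0 + s)/(C + 3) = s/(3 + C))
1/M(n(3 - 1*7, 5/(-10))) = 1/((5/(-10))/(3 + (3 - 1*7))) = 1/((5*(-⅒))/(3 + (3 - 7))) = 1/(-1/(2*(3 - 4))) = 1/(-½/(-1)) = 1/(-½*(-1)) = 1/(½) = 2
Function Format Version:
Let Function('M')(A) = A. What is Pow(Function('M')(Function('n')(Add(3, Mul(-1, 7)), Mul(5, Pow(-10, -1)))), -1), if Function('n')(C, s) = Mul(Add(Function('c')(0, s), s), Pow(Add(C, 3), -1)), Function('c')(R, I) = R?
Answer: 2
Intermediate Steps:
Function('n')(C, s) = Mul(s, Pow(Add(3, C), -1)) (Function('n')(C, s) = Mul(Add(0, s), Pow(Add(C, 3), -1)) = Mul(s, Pow(Add(3, C), -1)))
Pow(Function('M')(Function('n')(Add(3, Mul(-1, 7)), Mul(5, Pow(-10, -1)))), -1) = Pow(Mul(Mul(5, Pow(-10, -1)), Pow(Add(3, Add(3, Mul(-1, 7))), -1)), -1) = Pow(Mul(Mul(5, Rational(-1, 10)), Pow(Add(3, Add(3, -7)), -1)), -1) = Pow(Mul(Rational(-1, 2), Pow(Add(3, -4), -1)), -1) = Pow(Mul(Rational(-1, 2), Pow(-1, -1)), -1) = Pow(Mul(Rational(-1, 2), -1), -1) = Pow(Rational(1, 2), -1) = 2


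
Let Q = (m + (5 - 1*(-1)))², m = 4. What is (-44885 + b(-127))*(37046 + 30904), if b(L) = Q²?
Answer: -2370435750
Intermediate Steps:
Q = 100 (Q = (4 + (5 - 1*(-1)))² = (4 + (5 + 1))² = (4 + 6)² = 10² = 100)
b(L) = 10000 (b(L) = 100² = 10000)
(-44885 + b(-127))*(37046 + 30904) = (-44885 + 10000)*(37046 + 30904) = -34885*67950 = -2370435750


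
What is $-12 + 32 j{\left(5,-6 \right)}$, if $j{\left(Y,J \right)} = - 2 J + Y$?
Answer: $532$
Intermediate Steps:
$j{\left(Y,J \right)} = Y - 2 J$
$-12 + 32 j{\left(5,-6 \right)} = -12 + 32 \left(5 - -12\right) = -12 + 32 \left(5 + 12\right) = -12 + 32 \cdot 17 = -12 + 544 = 532$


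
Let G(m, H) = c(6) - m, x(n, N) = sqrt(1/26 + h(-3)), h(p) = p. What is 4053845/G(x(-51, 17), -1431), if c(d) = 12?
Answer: 1264799640/3821 + 4053845*I*sqrt(2002)/3821 ≈ 3.3101e+5 + 47470.0*I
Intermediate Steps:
x(n, N) = I*sqrt(2002)/26 (x(n, N) = sqrt(1/26 - 3) = sqrt(-77/26) = I*sqrt(2002)/26)
G(m, H) = 12 - m
4053845/G(x(-51, 17), -1431) = 4053845/(12 - I*sqrt(2002)/26)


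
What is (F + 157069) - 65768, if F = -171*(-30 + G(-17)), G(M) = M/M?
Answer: 96260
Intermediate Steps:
G(M) = 1
F = 4959 (F = -171*(-30 + 1) = -171*(-29) = 4959)
(F + 157069) - 65768 = (4959 + 157069) - 65768 = 162028 - 65768 = 96260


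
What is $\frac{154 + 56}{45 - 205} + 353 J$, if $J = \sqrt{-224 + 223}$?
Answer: $- \frac{21}{16} + 353 i \approx -1.3125 + 353.0 i$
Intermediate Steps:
$J = i$ ($J = \sqrt{-1} = i \approx 1.0 i$)
$\frac{154 + 56}{45 - 205} + 353 J = \frac{154 + 56}{45 - 205} + 353 i = \frac{210}{-160} + 353 i = 210 \left(- \frac{1}{160}\right) + 353 i = - \frac{21}{16} + 353 i$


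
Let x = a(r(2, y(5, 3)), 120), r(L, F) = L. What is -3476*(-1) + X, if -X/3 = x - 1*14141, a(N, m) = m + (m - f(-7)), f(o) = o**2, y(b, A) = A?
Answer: 45326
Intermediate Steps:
a(N, m) = -49 + 2*m (a(N, m) = m + (m - 1*(-7)**2) = m + (m - 1*49) = m + (m - 49) = m + (-49 + m) = -49 + 2*m)
x = 191 (x = -49 + 2*120 = -49 + 240 = 191)
X = 41850 (X = -3*(191 - 1*14141) = -3*(191 - 14141) = -3*(-13950) = 41850)
-3476*(-1) + X = -3476*(-1) + 41850 = 3476 + 41850 = 45326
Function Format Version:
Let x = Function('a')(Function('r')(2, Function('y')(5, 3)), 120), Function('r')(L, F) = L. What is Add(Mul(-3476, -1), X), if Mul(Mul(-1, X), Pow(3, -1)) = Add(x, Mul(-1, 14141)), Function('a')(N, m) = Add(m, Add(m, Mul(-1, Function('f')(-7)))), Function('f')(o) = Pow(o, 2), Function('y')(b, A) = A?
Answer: 45326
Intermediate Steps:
Function('a')(N, m) = Add(-49, Mul(2, m)) (Function('a')(N, m) = Add(m, Add(m, Mul(-1, Pow(-7, 2)))) = Add(m, Add(m, Mul(-1, 49))) = Add(m, Add(m, -49)) = Add(m, Add(-49, m)) = Add(-49, Mul(2, m)))
x = 191 (x = Add(-49, Mul(2, 120)) = Add(-49, 240) = 191)
X = 41850 (X = Mul(-3, Add(191, Mul(-1, 14141))) = Mul(-3, Add(191, -14141)) = Mul(-3, -13950) = 41850)
Add(Mul(-3476, -1), X) = Add(Mul(-3476, -1), 41850) = Add(3476, 41850) = 45326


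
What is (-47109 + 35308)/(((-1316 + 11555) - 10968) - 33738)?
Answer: 11801/34467 ≈ 0.34239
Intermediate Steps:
(-47109 + 35308)/(((-1316 + 11555) - 10968) - 33738) = -11801/((10239 - 10968) - 33738) = -11801/(-729 - 33738) = -11801/(-34467) = -11801*(-1/34467) = 11801/34467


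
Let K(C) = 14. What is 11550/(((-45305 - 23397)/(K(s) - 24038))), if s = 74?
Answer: 138738600/34351 ≈ 4038.9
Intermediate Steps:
11550/(((-45305 - 23397)/(K(s) - 24038))) = 11550/(((-45305 - 23397)/(14 - 24038))) = 11550/((-68702/(-24024))) = 11550/((-68702*(-1/24024))) = 11550/(34351/12012) = 11550*(12012/34351) = 138738600/34351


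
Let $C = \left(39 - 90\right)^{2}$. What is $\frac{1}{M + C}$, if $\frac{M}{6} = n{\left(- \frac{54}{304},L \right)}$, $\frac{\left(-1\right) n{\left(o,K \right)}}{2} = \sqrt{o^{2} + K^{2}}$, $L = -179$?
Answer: $\frac{417316}{345162923} + \frac{38 \sqrt{740275993}}{1035488769} \approx 0.0022075$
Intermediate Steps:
$C = 2601$ ($C = \left(-51\right)^{2} = 2601$)
$n{\left(o,K \right)} = - 2 \sqrt{K^{2} + o^{2}}$ ($n{\left(o,K \right)} = - 2 \sqrt{o^{2} + K^{2}} = - 2 \sqrt{K^{2} + o^{2}}$)
$M = - \frac{3 \sqrt{740275993}}{38}$ ($M = 6 \left(- 2 \sqrt{\left(-179\right)^{2} + \left(- \frac{54}{304}\right)^{2}}\right) = 6 \left(- 2 \sqrt{32041 + \left(\left(-54\right) \frac{1}{304}\right)^{2}}\right) = 6 \left(- 2 \sqrt{32041 + \left(- \frac{27}{152}\right)^{2}}\right) = 6 \left(- 2 \sqrt{32041 + \frac{729}{23104}}\right) = 6 \left(- 2 \sqrt{\frac{740275993}{23104}}\right) = 6 \left(- 2 \frac{\sqrt{740275993}}{152}\right) = 6 \left(- \frac{\sqrt{740275993}}{76}\right) = - \frac{3 \sqrt{740275993}}{38} \approx -2148.0$)
$\frac{1}{M + C} = \frac{1}{- \frac{3 \sqrt{740275993}}{38} + 2601} = \frac{1}{2601 - \frac{3 \sqrt{740275993}}{38}}$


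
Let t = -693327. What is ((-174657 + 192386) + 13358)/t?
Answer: -31087/693327 ≈ -0.044837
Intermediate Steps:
((-174657 + 192386) + 13358)/t = ((-174657 + 192386) + 13358)/(-693327) = (17729 + 13358)*(-1/693327) = 31087*(-1/693327) = -31087/693327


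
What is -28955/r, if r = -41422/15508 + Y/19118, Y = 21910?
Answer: 2146158672130/113031379 ≈ 18987.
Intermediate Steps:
r = -113031379/74120486 (r = -41422/15508 + 21910/19118 = -41422*1/15508 + 21910*(1/19118) = -20711/7754 + 10955/9559 = -113031379/74120486 ≈ -1.5250)
-28955/r = -28955/(-113031379/74120486) = -28955*(-74120486/113031379) = 2146158672130/113031379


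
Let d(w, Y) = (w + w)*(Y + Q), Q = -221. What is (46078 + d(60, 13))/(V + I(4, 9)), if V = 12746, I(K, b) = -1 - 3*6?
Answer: 21118/12727 ≈ 1.6593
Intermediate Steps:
I(K, b) = -19 (I(K, b) = -1 - 18 = -19)
d(w, Y) = 2*w*(-221 + Y) (d(w, Y) = (w + w)*(Y - 221) = (2*w)*(-221 + Y) = 2*w*(-221 + Y))
(46078 + d(60, 13))/(V + I(4, 9)) = (46078 + 2*60*(-221 + 13))/(12746 - 19) = (46078 + 2*60*(-208))/12727 = (46078 - 24960)*(1/12727) = 21118*(1/12727) = 21118/12727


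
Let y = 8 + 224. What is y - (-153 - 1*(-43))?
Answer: 342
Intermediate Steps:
y = 232
y - (-153 - 1*(-43)) = 232 - (-153 - 1*(-43)) = 232 - (-153 + 43) = 232 - 1*(-110) = 232 + 110 = 342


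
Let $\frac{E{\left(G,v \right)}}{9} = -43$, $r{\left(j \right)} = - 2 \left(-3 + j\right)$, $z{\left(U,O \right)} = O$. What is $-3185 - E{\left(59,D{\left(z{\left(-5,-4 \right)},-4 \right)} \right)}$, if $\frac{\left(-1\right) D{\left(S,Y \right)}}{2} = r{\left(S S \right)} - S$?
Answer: $-2798$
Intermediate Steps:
$r{\left(j \right)} = 6 - 2 j$
$D{\left(S,Y \right)} = -12 + 2 S + 4 S^{2}$ ($D{\left(S,Y \right)} = - 2 \left(\left(6 - 2 S S\right) - S\right) = - 2 \left(\left(6 - 2 S^{2}\right) - S\right) = - 2 \left(6 - S - 2 S^{2}\right) = -12 + 2 S + 4 S^{2}$)
$E{\left(G,v \right)} = -387$ ($E{\left(G,v \right)} = 9 \left(-43\right) = -387$)
$-3185 - E{\left(59,D{\left(z{\left(-5,-4 \right)},-4 \right)} \right)} = -3185 - -387 = -3185 + 387 = -2798$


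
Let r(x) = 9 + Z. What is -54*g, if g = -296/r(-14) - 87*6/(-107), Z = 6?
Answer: 429156/535 ≈ 802.16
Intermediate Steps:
r(x) = 15 (r(x) = 9 + 6 = 15)
g = -23842/1605 (g = -296/15 - 87*6/(-107) = -296*1/15 - 522*(-1/107) = -296/15 + 522/107 = -23842/1605 ≈ -14.855)
-54*g = -54*(-23842/1605) = 429156/535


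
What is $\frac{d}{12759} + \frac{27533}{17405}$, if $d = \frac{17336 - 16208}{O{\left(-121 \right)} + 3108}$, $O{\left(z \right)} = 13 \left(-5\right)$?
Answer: $\frac{356335298787}{225253403995} \approx 1.5819$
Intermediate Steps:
$O{\left(z \right)} = -65$
$d = \frac{1128}{3043}$ ($d = \frac{17336 - 16208}{-65 + 3108} = \frac{1128}{3043} \approx 0.37069$)
$\frac{d}{12759} + \frac{27533}{17405} = \frac{1128}{3043 \cdot 12759} + \frac{27533}{17405} = \frac{1128}{3043} \cdot \frac{1}{12759} + 27533 \cdot \frac{1}{17405} = \frac{376}{12941879} + \frac{27533}{17405} = \frac{356335298787}{225253403995}$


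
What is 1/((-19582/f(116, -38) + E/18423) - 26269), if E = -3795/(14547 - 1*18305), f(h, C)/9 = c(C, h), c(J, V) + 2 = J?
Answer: -30101580/789101044649 ≈ -3.8147e-5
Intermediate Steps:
c(J, V) = -2 + J
f(h, C) = -18 + 9*C (f(h, C) = 9*(-2 + C) = -18 + 9*C)
E = 3795/3758 (E = -3795/(14547 - 18305) = -3795/(-3758) = -3795*(-1/3758) = 3795/3758 ≈ 1.0098)
1/((-19582/f(116, -38) + E/18423) - 26269) = 1/((-19582/(-18 + 9*(-38)) + (3795/3758)/18423) - 26269) = 1/((-19582/(-18 - 342) + (3795/3758)*(1/18423)) - 26269) = 1/((-19582/(-360) + 55/1003386) - 26269) = 1/((-19582*(-1/360) + 55/1003386) - 26269) = 1/((9791/180 + 55/1003386) - 26269) = 1/(1637360371/30101580 - 26269) = 1/(-789101044649/30101580) = -30101580/789101044649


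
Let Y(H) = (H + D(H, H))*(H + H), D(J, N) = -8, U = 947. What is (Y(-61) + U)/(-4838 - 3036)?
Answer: -9365/7874 ≈ -1.1894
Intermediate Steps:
Y(H) = 2*H*(-8 + H) (Y(H) = (H - 8)*(H + H) = (-8 + H)*(2*H) = 2*H*(-8 + H))
(Y(-61) + U)/(-4838 - 3036) = (2*(-61)*(-8 - 61) + 947)/(-4838 - 3036) = (2*(-61)*(-69) + 947)/(-7874) = (8418 + 947)*(-1/7874) = 9365*(-1/7874) = -9365/7874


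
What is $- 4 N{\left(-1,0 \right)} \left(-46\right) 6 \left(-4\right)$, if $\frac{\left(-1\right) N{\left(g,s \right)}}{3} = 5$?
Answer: $66240$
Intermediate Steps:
$N{\left(g,s \right)} = -15$ ($N{\left(g,s \right)} = \left(-3\right) 5 = -15$)
$- 4 N{\left(-1,0 \right)} \left(-46\right) 6 \left(-4\right) = \left(-4\right) \left(-15\right) \left(-46\right) 6 \left(-4\right) = 60 \left(-46\right) \left(-24\right) = \left(-2760\right) \left(-24\right) = 66240$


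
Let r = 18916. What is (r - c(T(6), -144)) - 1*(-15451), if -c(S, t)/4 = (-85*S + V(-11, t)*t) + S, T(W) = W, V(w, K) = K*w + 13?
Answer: -887521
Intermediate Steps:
V(w, K) = 13 + K*w
c(S, t) = 336*S - 4*t*(13 - 11*t) (c(S, t) = -4*((-85*S + (13 + t*(-11))*t) + S) = -4*((-85*S + (13 - 11*t)*t) + S) = -4*((-85*S + t*(13 - 11*t)) + S) = -4*(-84*S + t*(13 - 11*t)) = 336*S - 4*t*(13 - 11*t))
(r - c(T(6), -144)) - 1*(-15451) = (18916 - (336*6 - 4*(-144)*(13 - 11*(-144)))) - 1*(-15451) = (18916 - (2016 - 4*(-144)*(13 + 1584))) + 15451 = (18916 - (2016 - 4*(-144)*1597)) + 15451 = (18916 - (2016 + 919872)) + 15451 = (18916 - 1*921888) + 15451 = (18916 - 921888) + 15451 = -902972 + 15451 = -887521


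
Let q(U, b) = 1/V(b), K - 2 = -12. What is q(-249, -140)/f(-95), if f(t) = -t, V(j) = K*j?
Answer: 1/133000 ≈ 7.5188e-6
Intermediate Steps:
K = -10 (K = 2 - 12 = -10)
V(j) = -10*j
q(U, b) = -1/(10*b) (q(U, b) = 1/(-10*b) = -1/(10*b))
q(-249, -140)/f(-95) = (-⅒/(-140))/((-1*(-95))) = -⅒*(-1/140)/95 = (1/1400)*(1/95) = 1/133000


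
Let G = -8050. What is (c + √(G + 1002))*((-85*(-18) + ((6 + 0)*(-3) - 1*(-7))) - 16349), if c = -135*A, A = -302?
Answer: -604619100 - 29660*I*√1762 ≈ -6.0462e+8 - 1.245e+6*I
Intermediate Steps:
c = 40770 (c = -135*(-302) = 40770)
(c + √(G + 1002))*((-85*(-18) + ((6 + 0)*(-3) - 1*(-7))) - 16349) = (40770 + √(-8050 + 1002))*((-85*(-18) + ((6 + 0)*(-3) - 1*(-7))) - 16349) = (40770 + √(-7048))*((1530 + (6*(-3) + 7)) - 16349) = (40770 + 2*I*√1762)*((1530 + (-18 + 7)) - 16349) = (40770 + 2*I*√1762)*((1530 - 11) - 16349) = (40770 + 2*I*√1762)*(1519 - 16349) = (40770 + 2*I*√1762)*(-14830) = -604619100 - 29660*I*√1762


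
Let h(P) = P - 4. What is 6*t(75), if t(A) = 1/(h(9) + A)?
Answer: 3/40 ≈ 0.075000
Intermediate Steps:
h(P) = -4 + P
t(A) = 1/(5 + A) (t(A) = 1/((-4 + 9) + A) = 1/(5 + A))
6*t(75) = 6/(5 + 75) = 6/80 = 6*(1/80) = 3/40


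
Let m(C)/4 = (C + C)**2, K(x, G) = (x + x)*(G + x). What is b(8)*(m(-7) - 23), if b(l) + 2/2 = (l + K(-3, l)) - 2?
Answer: -19025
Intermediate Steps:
K(x, G) = 2*x*(G + x) (K(x, G) = (2*x)*(G + x) = 2*x*(G + x))
b(l) = 15 - 5*l (b(l) = -1 + ((l + 2*(-3)*(l - 3)) - 2) = -1 + ((l + 2*(-3)*(-3 + l)) - 2) = -1 + ((l + (18 - 6*l)) - 2) = -1 + ((18 - 5*l) - 2) = -1 + (16 - 5*l) = 15 - 5*l)
m(C) = 16*C**2 (m(C) = 4*(C + C)**2 = 4*(2*C)**2 = 4*(4*C**2) = 16*C**2)
b(8)*(m(-7) - 23) = (15 - 5*8)*(16*(-7)**2 - 23) = (15 - 40)*(16*49 - 23) = -25*(784 - 23) = -25*761 = -19025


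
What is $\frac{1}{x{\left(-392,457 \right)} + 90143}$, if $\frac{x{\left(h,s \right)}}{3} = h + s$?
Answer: $\frac{1}{90338} \approx 1.107 \cdot 10^{-5}$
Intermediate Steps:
$x{\left(h,s \right)} = 3 h + 3 s$ ($x{\left(h,s \right)} = 3 \left(h + s\right) = 3 h + 3 s$)
$\frac{1}{x{\left(-392,457 \right)} + 90143} = \frac{1}{\left(3 \left(-392\right) + 3 \cdot 457\right) + 90143} = \frac{1}{\left(-1176 + 1371\right) + 90143} = \frac{1}{195 + 90143} = \frac{1}{90338}$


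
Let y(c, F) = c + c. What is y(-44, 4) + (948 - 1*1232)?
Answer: -372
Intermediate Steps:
y(c, F) = 2*c
y(-44, 4) + (948 - 1*1232) = 2*(-44) + (948 - 1*1232) = -88 + (948 - 1232) = -88 - 284 = -372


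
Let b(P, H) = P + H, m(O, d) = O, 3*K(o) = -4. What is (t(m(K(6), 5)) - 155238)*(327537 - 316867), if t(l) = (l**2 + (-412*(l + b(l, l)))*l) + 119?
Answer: -15106916770/9 ≈ -1.6785e+9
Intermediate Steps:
K(o) = -4/3 (K(o) = (1/3)*(-4) = -4/3)
b(P, H) = H + P
t(l) = 119 - 1235*l**2 (t(l) = (l**2 + (-412*(l + (l + l)))*l) + 119 = (l**2 + (-412*(l + 2*l))*l) + 119 = (l**2 + (-1236*l)*l) + 119 = (l**2 - 1236*l**2) + 119 = -1235*l**2 + 119 = 119 - 1235*l**2)
(t(m(K(6), 5)) - 155238)*(327537 - 316867) = ((119 - 1235*(-4/3)**2) - 155238)*(327537 - 316867) = ((119 - 1235*16/9) - 155238)*10670 = ((119 - 19760/9) - 155238)*10670 = (-18689/9 - 155238)*10670 = -1415831/9*10670 = -15106916770/9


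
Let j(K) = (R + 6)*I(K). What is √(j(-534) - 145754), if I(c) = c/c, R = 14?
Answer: I*√145734 ≈ 381.75*I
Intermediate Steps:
I(c) = 1
j(K) = 20 (j(K) = (14 + 6)*1 = 20*1 = 20)
√(j(-534) - 145754) = √(20 - 145754) = √(-145734) = I*√145734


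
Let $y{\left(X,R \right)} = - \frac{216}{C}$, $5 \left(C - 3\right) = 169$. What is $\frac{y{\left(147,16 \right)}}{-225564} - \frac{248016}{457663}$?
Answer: $- \frac{428879426349}{791447609812} \approx -0.54189$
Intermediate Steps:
$C = \frac{184}{5}$ ($C = 3 + \frac{1}{5} \cdot 169 = 3 + \frac{169}{5} = \frac{184}{5} \approx 36.8$)
$y{\left(X,R \right)} = - \frac{135}{23}$ ($y{\left(X,R \right)} = - \frac{216}{\frac{184}{5}} = \left(-216\right) \frac{5}{184} = - \frac{135}{23}$)
$\frac{y{\left(147,16 \right)}}{-225564} - \frac{248016}{457663} = - \frac{135}{23 \left(-225564\right)} - \frac{248016}{457663} = \left(- \frac{135}{23}\right) \left(- \frac{1}{225564}\right) - \frac{248016}{457663} = \frac{45}{1729324} - \frac{248016}{457663} = - \frac{428879426349}{791447609812}$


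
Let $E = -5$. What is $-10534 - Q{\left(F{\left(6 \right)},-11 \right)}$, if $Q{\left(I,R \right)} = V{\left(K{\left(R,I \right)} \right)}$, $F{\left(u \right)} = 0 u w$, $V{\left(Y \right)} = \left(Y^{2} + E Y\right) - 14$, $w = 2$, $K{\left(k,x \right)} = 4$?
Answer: $-10516$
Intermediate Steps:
$V{\left(Y \right)} = -14 + Y^{2} - 5 Y$ ($V{\left(Y \right)} = \left(Y^{2} - 5 Y\right) - 14 = -14 + Y^{2} - 5 Y$)
$F{\left(u \right)} = 0$ ($F{\left(u \right)} = 0 u 2 = 0 \cdot 2 = 0$)
$Q{\left(I,R \right)} = -18$ ($Q{\left(I,R \right)} = -14 + 4^{2} - 20 = -14 + 16 - 20 = -18$)
$-10534 - Q{\left(F{\left(6 \right)},-11 \right)} = -10534 - -18 = -10534 + 18 = -10516$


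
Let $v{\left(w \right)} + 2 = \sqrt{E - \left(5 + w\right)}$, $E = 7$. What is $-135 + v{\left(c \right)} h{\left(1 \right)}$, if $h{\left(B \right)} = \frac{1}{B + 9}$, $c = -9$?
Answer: $- \frac{676}{5} + \frac{\sqrt{11}}{10} \approx -134.87$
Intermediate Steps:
$v{\left(w \right)} = -2 + \sqrt{2 - w}$ ($v{\left(w \right)} = -2 + \sqrt{7 - \left(5 + w\right)} = -2 + \sqrt{2 - w}$)
$h{\left(B \right)} = \frac{1}{9 + B}$
$-135 + v{\left(c \right)} h{\left(1 \right)} = -135 + \frac{-2 + \sqrt{2 - -9}}{9 + 1} = -135 + \frac{-2 + \sqrt{2 + 9}}{10} = -135 + \left(-2 + \sqrt{11}\right) \frac{1}{10} = -135 - \left(\frac{1}{5} - \frac{\sqrt{11}}{10}\right) = - \frac{676}{5} + \frac{\sqrt{11}}{10}$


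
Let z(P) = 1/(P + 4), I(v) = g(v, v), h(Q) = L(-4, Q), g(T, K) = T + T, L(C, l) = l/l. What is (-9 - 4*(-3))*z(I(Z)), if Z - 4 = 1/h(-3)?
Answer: 3/14 ≈ 0.21429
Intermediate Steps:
L(C, l) = 1
g(T, K) = 2*T
h(Q) = 1
Z = 5 (Z = 4 + 1/1 = 4 + 1 = 5)
I(v) = 2*v
z(P) = 1/(4 + P)
(-9 - 4*(-3))*z(I(Z)) = (-9 - 4*(-3))/(4 + 2*5) = (-9 + 12)/(4 + 10) = 3/14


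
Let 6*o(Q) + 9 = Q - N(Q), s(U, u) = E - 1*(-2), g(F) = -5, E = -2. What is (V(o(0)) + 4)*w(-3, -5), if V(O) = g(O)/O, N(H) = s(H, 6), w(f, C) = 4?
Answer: 88/3 ≈ 29.333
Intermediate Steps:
s(U, u) = 0 (s(U, u) = -2 - 1*(-2) = -2 + 2 = 0)
N(H) = 0
o(Q) = -3/2 + Q/6 (o(Q) = -3/2 + (Q - 1*0)/6 = -3/2 + (Q + 0)/6 = -3/2 + Q/6)
V(O) = -5/O
(V(o(0)) + 4)*w(-3, -5) = (-5/(-3/2 + (⅙)*0) + 4)*4 = (-5/(-3/2 + 0) + 4)*4 = (-5/(-3/2) + 4)*4 = (-5*(-⅔) + 4)*4 = (10/3 + 4)*4 = (22/3)*4 = 88/3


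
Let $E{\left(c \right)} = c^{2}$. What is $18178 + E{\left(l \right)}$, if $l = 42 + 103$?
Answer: $39203$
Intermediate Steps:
$l = 145$
$18178 + E{\left(l \right)} = 18178 + 145^{2} = 18178 + 21025 = 39203$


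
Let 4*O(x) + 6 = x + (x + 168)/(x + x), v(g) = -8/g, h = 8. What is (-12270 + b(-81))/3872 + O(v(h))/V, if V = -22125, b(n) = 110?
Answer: -67238099/21417000 ≈ -3.1395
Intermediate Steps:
O(x) = -3/2 + x/4 + (168 + x)/(8*x) (O(x) = -3/2 + (x + (x + 168)/(x + x))/4 = -3/2 + (x + (168 + x)/((2*x)))/4 = -3/2 + (x + (168 + x)*(1/(2*x)))/4 = -3/2 + (x + (168 + x)/(2*x))/4 = -3/2 + (x/4 + (168 + x)/(8*x)) = -3/2 + x/4 + (168 + x)/(8*x))
(-12270 + b(-81))/3872 + O(v(h))/V = (-12270 + 110)/3872 + (-11/8 + 21/((-8/8)) + (-8/8)/4)/(-22125) = -12160*1/3872 + (-11/8 + 21/((-8*⅛)) + (-8*⅛)/4)*(-1/22125) = -380/121 + (-11/8 + 21/(-1) + (¼)*(-1))*(-1/22125) = -380/121 + (-11/8 + 21*(-1) - ¼)*(-1/22125) = -380/121 + (-11/8 - 21 - ¼)*(-1/22125) = -380/121 - 181/8*(-1/22125) = -380/121 + 181/177000 = -67238099/21417000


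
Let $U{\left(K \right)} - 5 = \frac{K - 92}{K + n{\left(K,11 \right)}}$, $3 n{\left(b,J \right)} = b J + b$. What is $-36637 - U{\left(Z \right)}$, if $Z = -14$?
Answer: $- \frac{1282523}{35} \approx -36644.0$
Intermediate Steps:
$n{\left(b,J \right)} = \frac{b}{3} + \frac{J b}{3}$ ($n{\left(b,J \right)} = \frac{b J + b}{3} = \frac{J b + b}{3} = \frac{b + J b}{3} = \frac{b}{3} + \frac{J b}{3}$)
$U{\left(K \right)} = 5 + \frac{-92 + K}{5 K}$ ($U{\left(K \right)} = 5 + \frac{K - 92}{K + \frac{K \left(1 + 11\right)}{3}} = 5 + \frac{-92 + K}{K + \frac{1}{3} K 12} = 5 + \frac{-92 + K}{K + 4 K} = 5 + \frac{-92 + K}{5 K}$)
$-36637 - U{\left(Z \right)} = -36637 - \frac{2 \left(-46 + 13 \left(-14\right)\right)}{5 \left(-14\right)} = -36637 - \frac{2}{5} \left(- \frac{1}{14}\right) \left(-46 - 182\right) = -36637 - \frac{2}{5} \left(- \frac{1}{14}\right) \left(-228\right) = -36637 - \frac{228}{35} = - \frac{1282523}{35}$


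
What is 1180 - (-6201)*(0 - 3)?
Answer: -17423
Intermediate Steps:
1180 - (-6201)*(0 - 3) = 1180 - (-6201)*(-3) = 1180 - 477*39 = 1180 - 18603 = -17423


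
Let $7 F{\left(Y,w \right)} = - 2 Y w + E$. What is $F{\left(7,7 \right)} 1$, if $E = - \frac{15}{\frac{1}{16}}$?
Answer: $- \frac{338}{7} \approx -48.286$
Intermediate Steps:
$E = -240$ ($E = - 15 \frac{1}{\frac{1}{16}} = \left(-15\right) 16 = -240$)
$F{\left(Y,w \right)} = - \frac{240}{7} - \frac{2 Y w}{7}$ ($F{\left(Y,w \right)} = \frac{- 2 Y w - 240}{7} = \frac{-240 - 2 Y w}{7} = - \frac{240}{7} - \frac{2 Y w}{7}$)
$F{\left(7,7 \right)} 1 = \left(- \frac{240}{7} - 2 \cdot 7\right) 1 = \left(- \frac{240}{7} - 14\right) 1 = \left(- \frac{338}{7}\right) 1 = - \frac{338}{7}$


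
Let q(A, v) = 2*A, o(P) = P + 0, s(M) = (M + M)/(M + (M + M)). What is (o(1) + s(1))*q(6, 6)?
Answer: 20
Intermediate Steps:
s(M) = ⅔ (s(M) = (2*M)/(M + 2*M) = (2*M)/((3*M)) = (2*M)*(1/(3*M)) = ⅔)
o(P) = P
(o(1) + s(1))*q(6, 6) = (1 + ⅔)*(2*6) = (5/3)*12 = 20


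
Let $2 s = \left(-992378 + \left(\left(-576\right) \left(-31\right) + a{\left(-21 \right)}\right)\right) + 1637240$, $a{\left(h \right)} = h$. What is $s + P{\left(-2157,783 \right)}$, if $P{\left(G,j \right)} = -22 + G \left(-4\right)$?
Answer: $\frac{679909}{2} \approx 3.3995 \cdot 10^{5}$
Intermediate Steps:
$P{\left(G,j \right)} = -22 - 4 G$
$s = \frac{662697}{2}$ ($s = \frac{\left(-992378 - -17835\right) + 1637240}{2} = \frac{\left(-992378 + \left(17856 - 21\right)\right) + 1637240}{2} = \frac{\left(-992378 + 17835\right) + 1637240}{2} = \frac{-974543 + 1637240}{2} = \frac{1}{2} \cdot 662697 = \frac{662697}{2} \approx 3.3135 \cdot 10^{5}$)
$s + P{\left(-2157,783 \right)} = \frac{662697}{2} - -8606 = \frac{662697}{2} + \left(-22 + 8628\right) = \frac{662697}{2} + 8606 = \frac{679909}{2}$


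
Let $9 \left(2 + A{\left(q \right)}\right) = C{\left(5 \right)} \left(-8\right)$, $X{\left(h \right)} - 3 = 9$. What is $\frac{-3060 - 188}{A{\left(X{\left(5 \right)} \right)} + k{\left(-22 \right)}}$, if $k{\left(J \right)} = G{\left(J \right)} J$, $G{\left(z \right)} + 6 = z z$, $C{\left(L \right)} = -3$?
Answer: $\frac{4872}{15773} \approx 0.30888$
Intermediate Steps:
$X{\left(h \right)} = 12$ ($X{\left(h \right)} = 3 + 9 = 12$)
$G{\left(z \right)} = -6 + z^{2}$ ($G{\left(z \right)} = -6 + z z = -6 + z^{2}$)
$k{\left(J \right)} = J \left(-6 + J^{2}\right)$ ($k{\left(J \right)} = \left(-6 + J^{2}\right) J = J \left(-6 + J^{2}\right)$)
$A{\left(q \right)} = \frac{2}{3}$ ($A{\left(q \right)} = -2 + \frac{\left(-3\right) \left(-8\right)}{9} = -2 + \frac{1}{9} \cdot 24 = -2 + \frac{8}{3} = \frac{2}{3}$)
$\frac{-3060 - 188}{A{\left(X{\left(5 \right)} \right)} + k{\left(-22 \right)}} = \frac{-3060 - 188}{\frac{2}{3} - 22 \left(-6 + \left(-22\right)^{2}\right)} = - \frac{3248}{\frac{2}{3} - 22 \left(-6 + 484\right)} = - \frac{3248}{\frac{2}{3} - 10516} = - \frac{3248}{- \frac{31546}{3}} = \left(-3248\right) \left(- \frac{3}{31546}\right) = \frac{4872}{15773}$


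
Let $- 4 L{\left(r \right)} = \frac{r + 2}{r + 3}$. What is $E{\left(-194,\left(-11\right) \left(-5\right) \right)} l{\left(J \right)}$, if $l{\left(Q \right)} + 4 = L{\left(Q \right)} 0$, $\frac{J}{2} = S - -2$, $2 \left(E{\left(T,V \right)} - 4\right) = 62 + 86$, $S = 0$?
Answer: $-312$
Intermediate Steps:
$E{\left(T,V \right)} = 78$ ($E{\left(T,V \right)} = 4 + \frac{62 + 86}{2} = 4 + \frac{1}{2} \cdot 148 = 4 + 74 = 78$)
$J = 4$ ($J = 2 \left(0 - -2\right) = 2 \left(0 + 2\right) = 2 \cdot 2 = 4$)
$L{\left(r \right)} = - \frac{2 + r}{4 \left(3 + r\right)}$ ($L{\left(r \right)} = - \frac{\left(r + 2\right) \frac{1}{r + 3}}{4} = - \frac{\left(2 + r\right) \frac{1}{3 + r}}{4} = - \frac{\frac{1}{3 + r} \left(2 + r\right)}{4} = - \frac{2 + r}{4 \left(3 + r\right)}$)
$l{\left(Q \right)} = -4$ ($l{\left(Q \right)} = -4 + \frac{-2 - Q}{4 \left(3 + Q\right)} 0 = -4 + 0 = -4$)
$E{\left(-194,\left(-11\right) \left(-5\right) \right)} l{\left(J \right)} = 78 \left(-4\right) = -312$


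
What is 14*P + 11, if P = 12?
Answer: 179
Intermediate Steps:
14*P + 11 = 14*12 + 11 = 168 + 11 = 179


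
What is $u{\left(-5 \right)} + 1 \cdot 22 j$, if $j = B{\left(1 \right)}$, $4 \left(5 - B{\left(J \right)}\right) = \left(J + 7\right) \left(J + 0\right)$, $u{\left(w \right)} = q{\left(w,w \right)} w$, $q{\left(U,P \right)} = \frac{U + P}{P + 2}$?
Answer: $\frac{148}{3} \approx 49.333$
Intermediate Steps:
$q{\left(U,P \right)} = \frac{P + U}{2 + P}$
$u{\left(w \right)} = \frac{2 w^{2}}{2 + w}$ ($u{\left(w \right)} = \frac{w + w}{2 + w} w = \frac{2 w}{2 + w} w = \frac{2 w^{2}}{2 + w}$)
$B{\left(J \right)} = 5 - \frac{J \left(7 + J\right)}{4}$ ($B{\left(J \right)} = 5 - \frac{\left(J + 7\right) \left(J + 0\right)}{4} = 5 - \frac{\left(7 + J\right) J}{4} = 5 - \frac{J \left(7 + J\right)}{4}$)
$j = 3$ ($j = 5 - \frac{7}{4} - \frac{1^{2}}{4} = 5 - \frac{7}{4} - \frac{1}{4} = 3$)
$u{\left(-5 \right)} + 1 \cdot 22 j = \frac{2 \left(-5\right)^{2}}{2 - 5} + 1 \cdot 22 \cdot 3 = 2 \cdot 25 \frac{1}{-3} + 22 \cdot 3 = 2 \cdot 25 \left(- \frac{1}{3}\right) + 66 = - \frac{50}{3} + 66 = \frac{148}{3}$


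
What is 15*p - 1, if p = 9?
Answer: 134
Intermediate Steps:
15*p - 1 = 15*9 - 1 = 135 - 1 = 134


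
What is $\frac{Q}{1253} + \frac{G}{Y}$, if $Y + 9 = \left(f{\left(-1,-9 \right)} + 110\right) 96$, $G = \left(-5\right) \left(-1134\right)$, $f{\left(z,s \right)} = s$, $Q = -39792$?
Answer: $- \frac{126120198}{4045937} \approx -31.172$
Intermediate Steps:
$G = 5670$
$Y = 9687$ ($Y = -9 + \left(-9 + 110\right) 96 = -9 + 101 \cdot 96 = -9 + 9696 = 9687$)
$\frac{Q}{1253} + \frac{G}{Y} = - \frac{39792}{1253} + \frac{5670}{9687} = \left(-39792\right) \frac{1}{1253} + 5670 \cdot \frac{1}{9687} = - \frac{39792}{1253} + \frac{1890}{3229} = - \frac{126120198}{4045937}$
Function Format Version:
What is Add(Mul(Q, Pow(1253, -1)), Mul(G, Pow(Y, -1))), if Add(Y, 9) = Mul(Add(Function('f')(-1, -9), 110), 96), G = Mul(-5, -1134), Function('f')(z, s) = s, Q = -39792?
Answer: Rational(-126120198, 4045937) ≈ -31.172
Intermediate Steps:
G = 5670
Y = 9687 (Y = Add(-9, Mul(Add(-9, 110), 96)) = Add(-9, Mul(101, 96)) = Add(-9, 9696) = 9687)
Add(Mul(Q, Pow(1253, -1)), Mul(G, Pow(Y, -1))) = Add(Mul(-39792, Pow(1253, -1)), Mul(5670, Pow(9687, -1))) = Add(Mul(-39792, Rational(1, 1253)), Mul(5670, Rational(1, 9687))) = Add(Rational(-39792, 1253), Rational(1890, 3229)) = Rational(-126120198, 4045937)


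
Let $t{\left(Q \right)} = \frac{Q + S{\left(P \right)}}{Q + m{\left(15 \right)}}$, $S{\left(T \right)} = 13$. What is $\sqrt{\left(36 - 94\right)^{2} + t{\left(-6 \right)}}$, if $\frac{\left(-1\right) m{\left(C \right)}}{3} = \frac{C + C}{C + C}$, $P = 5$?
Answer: $\frac{\sqrt{30269}}{3} \approx 57.993$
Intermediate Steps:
$m{\left(C \right)} = -3$ ($m{\left(C \right)} = - 3 \frac{C + C}{C + C} = - 3 \frac{2 C}{2 C} = - 3 \cdot 2 C \frac{1}{2 C} = \left(-3\right) 1 = -3$)
$t{\left(Q \right)} = \frac{13 + Q}{-3 + Q}$ ($t{\left(Q \right)} = \frac{Q + 13}{Q - 3} = \frac{13 + Q}{-3 + Q}$)
$\sqrt{\left(36 - 94\right)^{2} + t{\left(-6 \right)}} = \sqrt{\left(36 - 94\right)^{2} + \frac{13 - 6}{-3 - 6}} = \sqrt{\left(-58\right)^{2} + \frac{1}{-9} \cdot 7} = \sqrt{3364 - \frac{7}{9}} = \sqrt{\frac{30269}{9}} = \frac{\sqrt{30269}}{3}$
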